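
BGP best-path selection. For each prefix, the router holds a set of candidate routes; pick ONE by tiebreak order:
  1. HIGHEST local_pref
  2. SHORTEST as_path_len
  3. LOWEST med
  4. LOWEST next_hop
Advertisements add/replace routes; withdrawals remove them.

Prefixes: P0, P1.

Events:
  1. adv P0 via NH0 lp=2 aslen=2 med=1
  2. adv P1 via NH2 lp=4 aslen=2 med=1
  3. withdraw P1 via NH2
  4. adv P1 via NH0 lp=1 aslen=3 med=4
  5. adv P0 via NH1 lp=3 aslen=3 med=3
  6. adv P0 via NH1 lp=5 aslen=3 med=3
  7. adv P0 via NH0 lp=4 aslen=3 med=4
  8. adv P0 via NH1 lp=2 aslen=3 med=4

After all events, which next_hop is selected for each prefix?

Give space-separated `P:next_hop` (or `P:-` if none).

Op 1: best P0=NH0 P1=-
Op 2: best P0=NH0 P1=NH2
Op 3: best P0=NH0 P1=-
Op 4: best P0=NH0 P1=NH0
Op 5: best P0=NH1 P1=NH0
Op 6: best P0=NH1 P1=NH0
Op 7: best P0=NH1 P1=NH0
Op 8: best P0=NH0 P1=NH0

Answer: P0:NH0 P1:NH0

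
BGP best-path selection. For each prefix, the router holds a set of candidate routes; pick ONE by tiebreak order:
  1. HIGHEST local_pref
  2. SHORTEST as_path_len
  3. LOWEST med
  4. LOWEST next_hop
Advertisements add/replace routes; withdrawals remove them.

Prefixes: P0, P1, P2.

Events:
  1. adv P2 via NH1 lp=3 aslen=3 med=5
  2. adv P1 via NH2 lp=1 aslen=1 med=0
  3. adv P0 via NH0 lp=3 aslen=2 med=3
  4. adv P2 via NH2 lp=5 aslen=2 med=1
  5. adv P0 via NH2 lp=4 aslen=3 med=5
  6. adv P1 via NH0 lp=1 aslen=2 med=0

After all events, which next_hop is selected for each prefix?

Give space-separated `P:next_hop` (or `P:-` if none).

Answer: P0:NH2 P1:NH2 P2:NH2

Derivation:
Op 1: best P0=- P1=- P2=NH1
Op 2: best P0=- P1=NH2 P2=NH1
Op 3: best P0=NH0 P1=NH2 P2=NH1
Op 4: best P0=NH0 P1=NH2 P2=NH2
Op 5: best P0=NH2 P1=NH2 P2=NH2
Op 6: best P0=NH2 P1=NH2 P2=NH2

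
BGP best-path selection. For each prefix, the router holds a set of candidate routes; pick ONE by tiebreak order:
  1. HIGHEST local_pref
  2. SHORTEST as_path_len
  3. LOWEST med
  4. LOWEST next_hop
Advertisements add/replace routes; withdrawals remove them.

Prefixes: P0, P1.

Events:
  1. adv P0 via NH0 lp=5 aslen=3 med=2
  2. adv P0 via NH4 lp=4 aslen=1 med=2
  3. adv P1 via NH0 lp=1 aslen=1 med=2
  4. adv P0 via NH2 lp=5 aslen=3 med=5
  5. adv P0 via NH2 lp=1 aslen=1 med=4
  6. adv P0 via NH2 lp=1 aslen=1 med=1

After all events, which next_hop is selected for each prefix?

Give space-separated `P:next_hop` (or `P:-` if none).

Answer: P0:NH0 P1:NH0

Derivation:
Op 1: best P0=NH0 P1=-
Op 2: best P0=NH0 P1=-
Op 3: best P0=NH0 P1=NH0
Op 4: best P0=NH0 P1=NH0
Op 5: best P0=NH0 P1=NH0
Op 6: best P0=NH0 P1=NH0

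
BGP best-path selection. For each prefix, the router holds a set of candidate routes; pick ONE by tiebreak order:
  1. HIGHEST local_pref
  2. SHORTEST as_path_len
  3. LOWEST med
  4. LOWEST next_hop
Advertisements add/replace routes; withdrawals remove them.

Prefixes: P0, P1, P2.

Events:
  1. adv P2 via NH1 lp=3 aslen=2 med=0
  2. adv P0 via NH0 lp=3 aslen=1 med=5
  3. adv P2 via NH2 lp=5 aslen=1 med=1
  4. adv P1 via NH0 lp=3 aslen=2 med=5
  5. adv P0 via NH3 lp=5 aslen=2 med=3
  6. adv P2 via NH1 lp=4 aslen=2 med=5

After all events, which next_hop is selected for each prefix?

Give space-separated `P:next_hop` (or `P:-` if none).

Op 1: best P0=- P1=- P2=NH1
Op 2: best P0=NH0 P1=- P2=NH1
Op 3: best P0=NH0 P1=- P2=NH2
Op 4: best P0=NH0 P1=NH0 P2=NH2
Op 5: best P0=NH3 P1=NH0 P2=NH2
Op 6: best P0=NH3 P1=NH0 P2=NH2

Answer: P0:NH3 P1:NH0 P2:NH2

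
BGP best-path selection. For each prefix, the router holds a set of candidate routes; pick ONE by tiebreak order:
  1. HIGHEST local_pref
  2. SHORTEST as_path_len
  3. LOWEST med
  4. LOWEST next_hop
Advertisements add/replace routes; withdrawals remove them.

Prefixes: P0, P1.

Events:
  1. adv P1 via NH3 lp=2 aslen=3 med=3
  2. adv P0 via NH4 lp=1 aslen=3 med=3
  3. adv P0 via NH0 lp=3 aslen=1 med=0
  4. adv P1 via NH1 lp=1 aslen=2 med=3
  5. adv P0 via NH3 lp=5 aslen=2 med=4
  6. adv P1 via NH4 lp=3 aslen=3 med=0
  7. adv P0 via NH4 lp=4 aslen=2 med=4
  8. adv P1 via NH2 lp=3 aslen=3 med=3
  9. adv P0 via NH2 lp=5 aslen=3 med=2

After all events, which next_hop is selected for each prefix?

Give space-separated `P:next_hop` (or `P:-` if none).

Answer: P0:NH3 P1:NH4

Derivation:
Op 1: best P0=- P1=NH3
Op 2: best P0=NH4 P1=NH3
Op 3: best P0=NH0 P1=NH3
Op 4: best P0=NH0 P1=NH3
Op 5: best P0=NH3 P1=NH3
Op 6: best P0=NH3 P1=NH4
Op 7: best P0=NH3 P1=NH4
Op 8: best P0=NH3 P1=NH4
Op 9: best P0=NH3 P1=NH4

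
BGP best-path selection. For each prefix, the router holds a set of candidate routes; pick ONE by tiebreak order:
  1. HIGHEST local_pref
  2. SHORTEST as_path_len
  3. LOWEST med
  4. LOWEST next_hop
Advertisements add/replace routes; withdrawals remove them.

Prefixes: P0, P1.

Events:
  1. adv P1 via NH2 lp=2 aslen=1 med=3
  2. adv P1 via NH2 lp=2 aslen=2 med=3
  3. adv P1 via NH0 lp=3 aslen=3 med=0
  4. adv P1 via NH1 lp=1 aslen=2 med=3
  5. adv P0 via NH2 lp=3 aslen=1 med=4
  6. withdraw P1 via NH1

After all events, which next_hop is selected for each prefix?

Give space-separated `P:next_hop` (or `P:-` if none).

Answer: P0:NH2 P1:NH0

Derivation:
Op 1: best P0=- P1=NH2
Op 2: best P0=- P1=NH2
Op 3: best P0=- P1=NH0
Op 4: best P0=- P1=NH0
Op 5: best P0=NH2 P1=NH0
Op 6: best P0=NH2 P1=NH0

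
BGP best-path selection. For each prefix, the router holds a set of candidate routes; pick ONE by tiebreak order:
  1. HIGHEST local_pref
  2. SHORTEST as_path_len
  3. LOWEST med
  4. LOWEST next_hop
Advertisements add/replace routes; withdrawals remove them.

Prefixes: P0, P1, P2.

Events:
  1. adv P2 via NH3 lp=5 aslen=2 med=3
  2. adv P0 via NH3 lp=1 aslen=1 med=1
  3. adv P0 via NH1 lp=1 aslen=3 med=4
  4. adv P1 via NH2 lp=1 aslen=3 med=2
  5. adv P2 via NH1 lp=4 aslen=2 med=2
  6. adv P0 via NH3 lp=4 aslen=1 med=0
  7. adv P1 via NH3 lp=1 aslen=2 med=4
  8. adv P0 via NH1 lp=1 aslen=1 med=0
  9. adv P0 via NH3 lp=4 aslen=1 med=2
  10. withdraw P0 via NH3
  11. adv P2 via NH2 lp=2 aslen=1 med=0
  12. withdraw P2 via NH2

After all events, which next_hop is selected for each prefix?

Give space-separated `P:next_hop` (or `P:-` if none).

Op 1: best P0=- P1=- P2=NH3
Op 2: best P0=NH3 P1=- P2=NH3
Op 3: best P0=NH3 P1=- P2=NH3
Op 4: best P0=NH3 P1=NH2 P2=NH3
Op 5: best P0=NH3 P1=NH2 P2=NH3
Op 6: best P0=NH3 P1=NH2 P2=NH3
Op 7: best P0=NH3 P1=NH3 P2=NH3
Op 8: best P0=NH3 P1=NH3 P2=NH3
Op 9: best P0=NH3 P1=NH3 P2=NH3
Op 10: best P0=NH1 P1=NH3 P2=NH3
Op 11: best P0=NH1 P1=NH3 P2=NH3
Op 12: best P0=NH1 P1=NH3 P2=NH3

Answer: P0:NH1 P1:NH3 P2:NH3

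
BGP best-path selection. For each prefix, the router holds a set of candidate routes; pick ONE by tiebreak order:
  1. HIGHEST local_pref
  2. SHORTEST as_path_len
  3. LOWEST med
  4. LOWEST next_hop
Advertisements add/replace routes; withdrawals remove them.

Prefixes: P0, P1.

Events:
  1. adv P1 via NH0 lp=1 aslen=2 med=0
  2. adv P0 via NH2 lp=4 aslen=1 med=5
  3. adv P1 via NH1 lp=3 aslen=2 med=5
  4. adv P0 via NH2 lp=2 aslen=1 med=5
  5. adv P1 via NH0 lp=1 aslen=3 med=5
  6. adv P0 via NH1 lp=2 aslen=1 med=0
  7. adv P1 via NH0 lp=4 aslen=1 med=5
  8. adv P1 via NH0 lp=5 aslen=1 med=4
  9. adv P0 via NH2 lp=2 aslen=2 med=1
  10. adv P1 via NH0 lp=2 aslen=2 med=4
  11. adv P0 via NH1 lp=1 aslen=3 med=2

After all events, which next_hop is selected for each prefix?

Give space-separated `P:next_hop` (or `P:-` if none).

Op 1: best P0=- P1=NH0
Op 2: best P0=NH2 P1=NH0
Op 3: best P0=NH2 P1=NH1
Op 4: best P0=NH2 P1=NH1
Op 5: best P0=NH2 P1=NH1
Op 6: best P0=NH1 P1=NH1
Op 7: best P0=NH1 P1=NH0
Op 8: best P0=NH1 P1=NH0
Op 9: best P0=NH1 P1=NH0
Op 10: best P0=NH1 P1=NH1
Op 11: best P0=NH2 P1=NH1

Answer: P0:NH2 P1:NH1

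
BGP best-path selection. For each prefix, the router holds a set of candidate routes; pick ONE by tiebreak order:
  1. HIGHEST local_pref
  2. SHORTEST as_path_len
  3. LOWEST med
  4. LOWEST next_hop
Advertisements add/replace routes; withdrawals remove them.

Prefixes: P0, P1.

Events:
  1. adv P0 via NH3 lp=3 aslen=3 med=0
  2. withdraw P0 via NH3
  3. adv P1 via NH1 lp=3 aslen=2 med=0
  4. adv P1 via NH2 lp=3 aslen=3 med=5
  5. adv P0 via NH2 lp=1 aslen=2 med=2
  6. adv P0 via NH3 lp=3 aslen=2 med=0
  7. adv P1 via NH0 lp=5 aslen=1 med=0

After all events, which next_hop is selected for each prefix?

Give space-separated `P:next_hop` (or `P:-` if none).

Op 1: best P0=NH3 P1=-
Op 2: best P0=- P1=-
Op 3: best P0=- P1=NH1
Op 4: best P0=- P1=NH1
Op 5: best P0=NH2 P1=NH1
Op 6: best P0=NH3 P1=NH1
Op 7: best P0=NH3 P1=NH0

Answer: P0:NH3 P1:NH0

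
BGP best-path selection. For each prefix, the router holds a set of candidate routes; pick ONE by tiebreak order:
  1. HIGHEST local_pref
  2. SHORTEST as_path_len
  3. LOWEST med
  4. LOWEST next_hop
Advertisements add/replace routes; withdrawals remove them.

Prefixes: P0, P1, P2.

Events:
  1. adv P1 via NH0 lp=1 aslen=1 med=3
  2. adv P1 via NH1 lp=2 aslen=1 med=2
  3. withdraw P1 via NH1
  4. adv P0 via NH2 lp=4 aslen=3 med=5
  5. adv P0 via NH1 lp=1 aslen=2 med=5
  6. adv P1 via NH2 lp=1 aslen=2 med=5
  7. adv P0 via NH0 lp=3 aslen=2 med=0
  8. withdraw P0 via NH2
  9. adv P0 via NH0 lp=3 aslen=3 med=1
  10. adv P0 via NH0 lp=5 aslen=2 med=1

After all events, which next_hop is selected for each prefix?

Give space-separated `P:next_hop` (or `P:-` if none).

Op 1: best P0=- P1=NH0 P2=-
Op 2: best P0=- P1=NH1 P2=-
Op 3: best P0=- P1=NH0 P2=-
Op 4: best P0=NH2 P1=NH0 P2=-
Op 5: best P0=NH2 P1=NH0 P2=-
Op 6: best P0=NH2 P1=NH0 P2=-
Op 7: best P0=NH2 P1=NH0 P2=-
Op 8: best P0=NH0 P1=NH0 P2=-
Op 9: best P0=NH0 P1=NH0 P2=-
Op 10: best P0=NH0 P1=NH0 P2=-

Answer: P0:NH0 P1:NH0 P2:-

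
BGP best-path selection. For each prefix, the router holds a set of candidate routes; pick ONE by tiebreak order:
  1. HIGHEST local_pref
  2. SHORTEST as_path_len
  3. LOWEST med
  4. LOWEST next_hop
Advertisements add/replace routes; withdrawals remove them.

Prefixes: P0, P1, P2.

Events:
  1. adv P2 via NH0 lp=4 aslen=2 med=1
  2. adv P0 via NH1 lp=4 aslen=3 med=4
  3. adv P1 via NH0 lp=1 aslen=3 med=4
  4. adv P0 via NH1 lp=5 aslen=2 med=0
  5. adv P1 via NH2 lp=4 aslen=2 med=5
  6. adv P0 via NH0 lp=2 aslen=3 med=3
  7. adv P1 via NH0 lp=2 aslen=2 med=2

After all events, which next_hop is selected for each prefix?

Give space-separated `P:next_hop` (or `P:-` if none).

Op 1: best P0=- P1=- P2=NH0
Op 2: best P0=NH1 P1=- P2=NH0
Op 3: best P0=NH1 P1=NH0 P2=NH0
Op 4: best P0=NH1 P1=NH0 P2=NH0
Op 5: best P0=NH1 P1=NH2 P2=NH0
Op 6: best P0=NH1 P1=NH2 P2=NH0
Op 7: best P0=NH1 P1=NH2 P2=NH0

Answer: P0:NH1 P1:NH2 P2:NH0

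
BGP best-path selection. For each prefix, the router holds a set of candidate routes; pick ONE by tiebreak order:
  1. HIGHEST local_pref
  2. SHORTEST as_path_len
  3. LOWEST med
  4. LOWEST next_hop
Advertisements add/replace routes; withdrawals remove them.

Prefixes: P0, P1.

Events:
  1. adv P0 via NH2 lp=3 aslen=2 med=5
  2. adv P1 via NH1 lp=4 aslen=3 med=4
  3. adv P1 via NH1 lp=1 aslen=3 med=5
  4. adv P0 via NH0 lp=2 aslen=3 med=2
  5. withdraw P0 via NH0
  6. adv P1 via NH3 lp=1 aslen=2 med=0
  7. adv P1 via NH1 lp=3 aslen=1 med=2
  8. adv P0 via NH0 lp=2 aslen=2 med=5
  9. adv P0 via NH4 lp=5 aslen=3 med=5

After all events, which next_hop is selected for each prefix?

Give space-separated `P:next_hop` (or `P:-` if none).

Answer: P0:NH4 P1:NH1

Derivation:
Op 1: best P0=NH2 P1=-
Op 2: best P0=NH2 P1=NH1
Op 3: best P0=NH2 P1=NH1
Op 4: best P0=NH2 P1=NH1
Op 5: best P0=NH2 P1=NH1
Op 6: best P0=NH2 P1=NH3
Op 7: best P0=NH2 P1=NH1
Op 8: best P0=NH2 P1=NH1
Op 9: best P0=NH4 P1=NH1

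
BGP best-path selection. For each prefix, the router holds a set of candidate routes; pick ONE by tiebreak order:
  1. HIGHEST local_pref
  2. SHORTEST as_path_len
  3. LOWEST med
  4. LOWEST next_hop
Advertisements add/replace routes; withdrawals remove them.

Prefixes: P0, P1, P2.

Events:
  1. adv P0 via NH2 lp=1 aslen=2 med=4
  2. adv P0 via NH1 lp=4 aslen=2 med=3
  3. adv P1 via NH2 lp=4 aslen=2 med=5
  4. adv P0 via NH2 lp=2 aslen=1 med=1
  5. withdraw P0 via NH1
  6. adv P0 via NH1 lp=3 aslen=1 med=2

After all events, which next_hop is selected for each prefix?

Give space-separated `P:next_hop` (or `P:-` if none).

Answer: P0:NH1 P1:NH2 P2:-

Derivation:
Op 1: best P0=NH2 P1=- P2=-
Op 2: best P0=NH1 P1=- P2=-
Op 3: best P0=NH1 P1=NH2 P2=-
Op 4: best P0=NH1 P1=NH2 P2=-
Op 5: best P0=NH2 P1=NH2 P2=-
Op 6: best P0=NH1 P1=NH2 P2=-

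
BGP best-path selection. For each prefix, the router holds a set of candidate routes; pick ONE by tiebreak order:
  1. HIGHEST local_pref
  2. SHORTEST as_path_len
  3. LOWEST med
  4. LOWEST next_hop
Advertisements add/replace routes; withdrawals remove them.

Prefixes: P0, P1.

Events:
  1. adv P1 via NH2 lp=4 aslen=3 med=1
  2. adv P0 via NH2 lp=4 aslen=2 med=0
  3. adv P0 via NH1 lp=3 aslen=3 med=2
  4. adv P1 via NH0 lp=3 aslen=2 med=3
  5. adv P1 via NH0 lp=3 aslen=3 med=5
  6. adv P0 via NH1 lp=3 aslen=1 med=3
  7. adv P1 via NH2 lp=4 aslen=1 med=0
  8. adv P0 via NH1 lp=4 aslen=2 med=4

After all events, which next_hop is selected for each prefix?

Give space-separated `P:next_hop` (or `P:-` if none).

Op 1: best P0=- P1=NH2
Op 2: best P0=NH2 P1=NH2
Op 3: best P0=NH2 P1=NH2
Op 4: best P0=NH2 P1=NH2
Op 5: best P0=NH2 P1=NH2
Op 6: best P0=NH2 P1=NH2
Op 7: best P0=NH2 P1=NH2
Op 8: best P0=NH2 P1=NH2

Answer: P0:NH2 P1:NH2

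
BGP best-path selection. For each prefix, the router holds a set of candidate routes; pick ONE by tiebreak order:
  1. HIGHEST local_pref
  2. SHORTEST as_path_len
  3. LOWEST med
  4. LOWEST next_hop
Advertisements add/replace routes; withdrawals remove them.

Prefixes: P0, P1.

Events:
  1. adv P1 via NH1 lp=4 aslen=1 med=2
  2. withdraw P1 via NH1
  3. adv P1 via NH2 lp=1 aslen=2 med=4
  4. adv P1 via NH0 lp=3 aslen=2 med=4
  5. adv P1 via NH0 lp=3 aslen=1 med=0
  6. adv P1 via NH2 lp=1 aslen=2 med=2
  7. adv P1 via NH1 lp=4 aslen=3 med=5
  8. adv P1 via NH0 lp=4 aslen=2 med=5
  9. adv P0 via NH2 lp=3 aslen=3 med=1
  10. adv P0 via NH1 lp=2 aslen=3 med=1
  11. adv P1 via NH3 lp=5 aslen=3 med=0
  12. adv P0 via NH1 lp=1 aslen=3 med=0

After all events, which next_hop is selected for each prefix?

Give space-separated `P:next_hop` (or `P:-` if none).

Op 1: best P0=- P1=NH1
Op 2: best P0=- P1=-
Op 3: best P0=- P1=NH2
Op 4: best P0=- P1=NH0
Op 5: best P0=- P1=NH0
Op 6: best P0=- P1=NH0
Op 7: best P0=- P1=NH1
Op 8: best P0=- P1=NH0
Op 9: best P0=NH2 P1=NH0
Op 10: best P0=NH2 P1=NH0
Op 11: best P0=NH2 P1=NH3
Op 12: best P0=NH2 P1=NH3

Answer: P0:NH2 P1:NH3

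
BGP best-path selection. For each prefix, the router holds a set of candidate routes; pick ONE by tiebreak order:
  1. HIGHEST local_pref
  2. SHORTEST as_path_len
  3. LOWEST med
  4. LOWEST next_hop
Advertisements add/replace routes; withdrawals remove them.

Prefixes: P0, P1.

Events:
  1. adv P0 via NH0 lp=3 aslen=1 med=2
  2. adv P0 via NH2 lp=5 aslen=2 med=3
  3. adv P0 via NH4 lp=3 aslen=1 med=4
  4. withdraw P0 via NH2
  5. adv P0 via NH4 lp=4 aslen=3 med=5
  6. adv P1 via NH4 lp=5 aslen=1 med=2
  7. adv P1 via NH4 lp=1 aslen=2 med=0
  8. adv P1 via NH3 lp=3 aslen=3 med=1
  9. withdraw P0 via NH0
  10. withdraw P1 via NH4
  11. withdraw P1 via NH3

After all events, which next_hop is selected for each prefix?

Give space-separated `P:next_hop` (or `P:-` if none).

Answer: P0:NH4 P1:-

Derivation:
Op 1: best P0=NH0 P1=-
Op 2: best P0=NH2 P1=-
Op 3: best P0=NH2 P1=-
Op 4: best P0=NH0 P1=-
Op 5: best P0=NH4 P1=-
Op 6: best P0=NH4 P1=NH4
Op 7: best P0=NH4 P1=NH4
Op 8: best P0=NH4 P1=NH3
Op 9: best P0=NH4 P1=NH3
Op 10: best P0=NH4 P1=NH3
Op 11: best P0=NH4 P1=-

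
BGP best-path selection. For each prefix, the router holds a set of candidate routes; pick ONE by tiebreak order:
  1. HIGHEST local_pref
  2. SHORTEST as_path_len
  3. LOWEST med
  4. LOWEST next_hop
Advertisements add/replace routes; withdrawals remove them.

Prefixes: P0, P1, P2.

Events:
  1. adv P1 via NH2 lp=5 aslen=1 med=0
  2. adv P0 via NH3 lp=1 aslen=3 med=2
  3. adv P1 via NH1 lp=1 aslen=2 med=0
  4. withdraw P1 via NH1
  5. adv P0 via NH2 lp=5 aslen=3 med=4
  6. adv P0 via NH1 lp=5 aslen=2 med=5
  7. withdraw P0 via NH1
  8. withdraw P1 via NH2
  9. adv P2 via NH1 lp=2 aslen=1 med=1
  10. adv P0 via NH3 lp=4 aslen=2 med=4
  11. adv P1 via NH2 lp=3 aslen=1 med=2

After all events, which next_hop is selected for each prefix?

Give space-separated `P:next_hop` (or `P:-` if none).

Answer: P0:NH2 P1:NH2 P2:NH1

Derivation:
Op 1: best P0=- P1=NH2 P2=-
Op 2: best P0=NH3 P1=NH2 P2=-
Op 3: best P0=NH3 P1=NH2 P2=-
Op 4: best P0=NH3 P1=NH2 P2=-
Op 5: best P0=NH2 P1=NH2 P2=-
Op 6: best P0=NH1 P1=NH2 P2=-
Op 7: best P0=NH2 P1=NH2 P2=-
Op 8: best P0=NH2 P1=- P2=-
Op 9: best P0=NH2 P1=- P2=NH1
Op 10: best P0=NH2 P1=- P2=NH1
Op 11: best P0=NH2 P1=NH2 P2=NH1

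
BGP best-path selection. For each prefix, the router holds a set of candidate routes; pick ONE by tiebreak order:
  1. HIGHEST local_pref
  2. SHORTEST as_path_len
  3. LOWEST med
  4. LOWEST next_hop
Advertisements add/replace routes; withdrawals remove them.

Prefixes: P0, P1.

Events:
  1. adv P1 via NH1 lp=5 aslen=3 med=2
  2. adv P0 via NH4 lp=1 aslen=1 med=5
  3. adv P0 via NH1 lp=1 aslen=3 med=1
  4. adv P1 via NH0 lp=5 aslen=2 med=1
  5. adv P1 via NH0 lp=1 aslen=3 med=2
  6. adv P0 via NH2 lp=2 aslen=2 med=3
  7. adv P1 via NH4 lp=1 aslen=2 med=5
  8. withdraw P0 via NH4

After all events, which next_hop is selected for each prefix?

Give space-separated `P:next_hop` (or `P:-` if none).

Op 1: best P0=- P1=NH1
Op 2: best P0=NH4 P1=NH1
Op 3: best P0=NH4 P1=NH1
Op 4: best P0=NH4 P1=NH0
Op 5: best P0=NH4 P1=NH1
Op 6: best P0=NH2 P1=NH1
Op 7: best P0=NH2 P1=NH1
Op 8: best P0=NH2 P1=NH1

Answer: P0:NH2 P1:NH1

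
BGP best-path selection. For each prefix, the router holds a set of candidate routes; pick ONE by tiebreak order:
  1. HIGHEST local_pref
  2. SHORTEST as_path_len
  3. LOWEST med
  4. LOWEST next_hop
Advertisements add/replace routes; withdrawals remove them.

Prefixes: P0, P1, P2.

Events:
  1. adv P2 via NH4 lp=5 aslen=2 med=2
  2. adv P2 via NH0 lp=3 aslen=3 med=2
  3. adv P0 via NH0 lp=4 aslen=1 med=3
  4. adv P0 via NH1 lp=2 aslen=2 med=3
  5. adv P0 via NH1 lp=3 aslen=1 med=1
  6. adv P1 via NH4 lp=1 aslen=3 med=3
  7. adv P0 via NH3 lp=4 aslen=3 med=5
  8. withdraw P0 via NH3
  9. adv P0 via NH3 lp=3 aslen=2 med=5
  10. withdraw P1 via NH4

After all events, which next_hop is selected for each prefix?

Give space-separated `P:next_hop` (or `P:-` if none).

Answer: P0:NH0 P1:- P2:NH4

Derivation:
Op 1: best P0=- P1=- P2=NH4
Op 2: best P0=- P1=- P2=NH4
Op 3: best P0=NH0 P1=- P2=NH4
Op 4: best P0=NH0 P1=- P2=NH4
Op 5: best P0=NH0 P1=- P2=NH4
Op 6: best P0=NH0 P1=NH4 P2=NH4
Op 7: best P0=NH0 P1=NH4 P2=NH4
Op 8: best P0=NH0 P1=NH4 P2=NH4
Op 9: best P0=NH0 P1=NH4 P2=NH4
Op 10: best P0=NH0 P1=- P2=NH4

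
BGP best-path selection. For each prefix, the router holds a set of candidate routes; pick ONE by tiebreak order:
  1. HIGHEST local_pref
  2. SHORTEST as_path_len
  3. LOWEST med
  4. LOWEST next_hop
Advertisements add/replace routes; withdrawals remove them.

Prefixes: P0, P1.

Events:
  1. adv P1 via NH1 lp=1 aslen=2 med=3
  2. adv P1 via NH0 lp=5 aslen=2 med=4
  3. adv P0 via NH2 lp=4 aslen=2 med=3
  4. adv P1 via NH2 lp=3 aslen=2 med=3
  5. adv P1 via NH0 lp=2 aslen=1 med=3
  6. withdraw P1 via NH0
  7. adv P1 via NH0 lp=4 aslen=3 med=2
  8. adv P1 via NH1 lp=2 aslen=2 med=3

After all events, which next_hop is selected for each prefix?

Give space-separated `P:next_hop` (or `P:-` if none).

Answer: P0:NH2 P1:NH0

Derivation:
Op 1: best P0=- P1=NH1
Op 2: best P0=- P1=NH0
Op 3: best P0=NH2 P1=NH0
Op 4: best P0=NH2 P1=NH0
Op 5: best P0=NH2 P1=NH2
Op 6: best P0=NH2 P1=NH2
Op 7: best P0=NH2 P1=NH0
Op 8: best P0=NH2 P1=NH0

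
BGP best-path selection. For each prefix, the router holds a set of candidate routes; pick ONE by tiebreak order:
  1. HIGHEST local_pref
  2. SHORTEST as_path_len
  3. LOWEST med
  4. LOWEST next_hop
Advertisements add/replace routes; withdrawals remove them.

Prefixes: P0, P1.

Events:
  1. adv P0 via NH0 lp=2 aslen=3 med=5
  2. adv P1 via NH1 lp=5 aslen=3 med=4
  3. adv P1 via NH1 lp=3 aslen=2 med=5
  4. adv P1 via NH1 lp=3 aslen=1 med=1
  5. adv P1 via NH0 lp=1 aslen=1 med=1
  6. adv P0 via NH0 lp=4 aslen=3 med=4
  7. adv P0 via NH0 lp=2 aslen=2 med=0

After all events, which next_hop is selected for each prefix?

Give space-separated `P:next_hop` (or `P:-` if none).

Op 1: best P0=NH0 P1=-
Op 2: best P0=NH0 P1=NH1
Op 3: best P0=NH0 P1=NH1
Op 4: best P0=NH0 P1=NH1
Op 5: best P0=NH0 P1=NH1
Op 6: best P0=NH0 P1=NH1
Op 7: best P0=NH0 P1=NH1

Answer: P0:NH0 P1:NH1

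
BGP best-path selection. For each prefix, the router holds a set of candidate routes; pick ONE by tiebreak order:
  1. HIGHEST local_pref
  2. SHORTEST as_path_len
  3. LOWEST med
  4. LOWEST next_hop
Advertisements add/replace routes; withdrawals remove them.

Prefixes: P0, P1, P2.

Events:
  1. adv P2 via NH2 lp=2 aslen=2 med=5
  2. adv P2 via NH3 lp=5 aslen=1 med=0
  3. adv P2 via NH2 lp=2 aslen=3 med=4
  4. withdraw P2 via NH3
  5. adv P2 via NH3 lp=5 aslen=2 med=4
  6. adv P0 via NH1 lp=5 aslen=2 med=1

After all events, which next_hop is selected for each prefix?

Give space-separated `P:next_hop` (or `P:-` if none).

Op 1: best P0=- P1=- P2=NH2
Op 2: best P0=- P1=- P2=NH3
Op 3: best P0=- P1=- P2=NH3
Op 4: best P0=- P1=- P2=NH2
Op 5: best P0=- P1=- P2=NH3
Op 6: best P0=NH1 P1=- P2=NH3

Answer: P0:NH1 P1:- P2:NH3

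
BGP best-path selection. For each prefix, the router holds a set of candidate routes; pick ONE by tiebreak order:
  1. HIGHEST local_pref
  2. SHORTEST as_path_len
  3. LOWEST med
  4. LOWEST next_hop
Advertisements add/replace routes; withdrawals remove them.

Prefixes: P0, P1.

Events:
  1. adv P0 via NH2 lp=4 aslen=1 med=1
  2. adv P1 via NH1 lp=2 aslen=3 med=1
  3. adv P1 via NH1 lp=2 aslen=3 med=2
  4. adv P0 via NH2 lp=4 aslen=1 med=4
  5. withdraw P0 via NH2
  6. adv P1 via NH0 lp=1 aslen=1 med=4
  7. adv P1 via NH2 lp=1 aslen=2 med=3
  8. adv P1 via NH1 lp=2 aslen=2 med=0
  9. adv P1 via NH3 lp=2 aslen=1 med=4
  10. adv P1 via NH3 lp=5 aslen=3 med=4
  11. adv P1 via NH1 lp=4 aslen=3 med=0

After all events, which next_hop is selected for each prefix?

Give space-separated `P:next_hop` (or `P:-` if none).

Answer: P0:- P1:NH3

Derivation:
Op 1: best P0=NH2 P1=-
Op 2: best P0=NH2 P1=NH1
Op 3: best P0=NH2 P1=NH1
Op 4: best P0=NH2 P1=NH1
Op 5: best P0=- P1=NH1
Op 6: best P0=- P1=NH1
Op 7: best P0=- P1=NH1
Op 8: best P0=- P1=NH1
Op 9: best P0=- P1=NH3
Op 10: best P0=- P1=NH3
Op 11: best P0=- P1=NH3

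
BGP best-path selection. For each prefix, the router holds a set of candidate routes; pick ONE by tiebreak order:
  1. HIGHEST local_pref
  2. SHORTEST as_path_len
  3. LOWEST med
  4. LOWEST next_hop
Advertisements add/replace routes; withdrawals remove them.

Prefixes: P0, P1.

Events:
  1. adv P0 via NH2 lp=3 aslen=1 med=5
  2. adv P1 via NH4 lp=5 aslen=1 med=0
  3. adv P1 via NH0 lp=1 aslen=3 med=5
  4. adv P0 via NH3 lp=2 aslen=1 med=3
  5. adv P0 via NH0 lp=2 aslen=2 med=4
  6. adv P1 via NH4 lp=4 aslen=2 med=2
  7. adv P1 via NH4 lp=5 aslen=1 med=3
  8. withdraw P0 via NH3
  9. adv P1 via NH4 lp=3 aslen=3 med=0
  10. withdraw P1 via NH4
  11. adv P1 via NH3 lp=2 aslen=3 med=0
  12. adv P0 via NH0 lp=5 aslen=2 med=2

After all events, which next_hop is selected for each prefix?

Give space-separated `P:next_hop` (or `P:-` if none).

Op 1: best P0=NH2 P1=-
Op 2: best P0=NH2 P1=NH4
Op 3: best P0=NH2 P1=NH4
Op 4: best P0=NH2 P1=NH4
Op 5: best P0=NH2 P1=NH4
Op 6: best P0=NH2 P1=NH4
Op 7: best P0=NH2 P1=NH4
Op 8: best P0=NH2 P1=NH4
Op 9: best P0=NH2 P1=NH4
Op 10: best P0=NH2 P1=NH0
Op 11: best P0=NH2 P1=NH3
Op 12: best P0=NH0 P1=NH3

Answer: P0:NH0 P1:NH3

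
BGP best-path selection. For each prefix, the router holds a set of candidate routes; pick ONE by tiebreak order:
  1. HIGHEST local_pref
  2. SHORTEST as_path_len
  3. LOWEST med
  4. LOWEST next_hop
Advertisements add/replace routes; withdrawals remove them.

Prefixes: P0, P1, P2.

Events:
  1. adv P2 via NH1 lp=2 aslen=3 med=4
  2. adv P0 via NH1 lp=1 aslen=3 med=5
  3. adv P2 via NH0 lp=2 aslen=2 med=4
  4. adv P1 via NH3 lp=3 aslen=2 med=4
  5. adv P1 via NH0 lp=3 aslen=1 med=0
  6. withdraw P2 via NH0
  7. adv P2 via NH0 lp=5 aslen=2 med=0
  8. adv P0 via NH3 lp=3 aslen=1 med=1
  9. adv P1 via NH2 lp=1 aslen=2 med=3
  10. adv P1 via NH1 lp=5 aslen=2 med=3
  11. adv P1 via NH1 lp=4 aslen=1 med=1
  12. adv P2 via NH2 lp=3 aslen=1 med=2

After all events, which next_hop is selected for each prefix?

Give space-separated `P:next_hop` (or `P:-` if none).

Answer: P0:NH3 P1:NH1 P2:NH0

Derivation:
Op 1: best P0=- P1=- P2=NH1
Op 2: best P0=NH1 P1=- P2=NH1
Op 3: best P0=NH1 P1=- P2=NH0
Op 4: best P0=NH1 P1=NH3 P2=NH0
Op 5: best P0=NH1 P1=NH0 P2=NH0
Op 6: best P0=NH1 P1=NH0 P2=NH1
Op 7: best P0=NH1 P1=NH0 P2=NH0
Op 8: best P0=NH3 P1=NH0 P2=NH0
Op 9: best P0=NH3 P1=NH0 P2=NH0
Op 10: best P0=NH3 P1=NH1 P2=NH0
Op 11: best P0=NH3 P1=NH1 P2=NH0
Op 12: best P0=NH3 P1=NH1 P2=NH0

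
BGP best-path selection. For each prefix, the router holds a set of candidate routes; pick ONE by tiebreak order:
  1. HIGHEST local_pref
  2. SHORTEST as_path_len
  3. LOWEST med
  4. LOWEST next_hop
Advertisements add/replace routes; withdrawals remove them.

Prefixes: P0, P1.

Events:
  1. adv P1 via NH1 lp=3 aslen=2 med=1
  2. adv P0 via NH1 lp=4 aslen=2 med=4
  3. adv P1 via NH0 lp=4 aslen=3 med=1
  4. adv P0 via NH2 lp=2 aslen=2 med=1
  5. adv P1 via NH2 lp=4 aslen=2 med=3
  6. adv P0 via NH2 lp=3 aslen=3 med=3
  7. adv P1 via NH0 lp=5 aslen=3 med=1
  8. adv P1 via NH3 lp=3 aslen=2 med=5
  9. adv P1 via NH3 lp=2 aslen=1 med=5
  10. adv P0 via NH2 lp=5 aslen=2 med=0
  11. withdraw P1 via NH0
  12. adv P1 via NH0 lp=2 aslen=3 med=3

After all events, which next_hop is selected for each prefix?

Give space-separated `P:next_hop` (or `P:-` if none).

Answer: P0:NH2 P1:NH2

Derivation:
Op 1: best P0=- P1=NH1
Op 2: best P0=NH1 P1=NH1
Op 3: best P0=NH1 P1=NH0
Op 4: best P0=NH1 P1=NH0
Op 5: best P0=NH1 P1=NH2
Op 6: best P0=NH1 P1=NH2
Op 7: best P0=NH1 P1=NH0
Op 8: best P0=NH1 P1=NH0
Op 9: best P0=NH1 P1=NH0
Op 10: best P0=NH2 P1=NH0
Op 11: best P0=NH2 P1=NH2
Op 12: best P0=NH2 P1=NH2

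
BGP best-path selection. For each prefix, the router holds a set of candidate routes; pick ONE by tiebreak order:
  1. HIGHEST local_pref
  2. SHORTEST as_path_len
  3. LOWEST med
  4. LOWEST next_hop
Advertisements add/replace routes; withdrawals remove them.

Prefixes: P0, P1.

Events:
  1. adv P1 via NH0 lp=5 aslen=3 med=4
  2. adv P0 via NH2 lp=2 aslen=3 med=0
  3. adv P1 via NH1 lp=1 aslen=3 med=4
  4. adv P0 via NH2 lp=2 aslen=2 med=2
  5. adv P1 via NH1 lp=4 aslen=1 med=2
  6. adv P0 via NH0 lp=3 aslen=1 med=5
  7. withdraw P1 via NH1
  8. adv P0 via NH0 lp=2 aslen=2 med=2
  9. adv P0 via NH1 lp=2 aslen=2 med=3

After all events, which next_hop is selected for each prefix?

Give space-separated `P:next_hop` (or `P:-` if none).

Answer: P0:NH0 P1:NH0

Derivation:
Op 1: best P0=- P1=NH0
Op 2: best P0=NH2 P1=NH0
Op 3: best P0=NH2 P1=NH0
Op 4: best P0=NH2 P1=NH0
Op 5: best P0=NH2 P1=NH0
Op 6: best P0=NH0 P1=NH0
Op 7: best P0=NH0 P1=NH0
Op 8: best P0=NH0 P1=NH0
Op 9: best P0=NH0 P1=NH0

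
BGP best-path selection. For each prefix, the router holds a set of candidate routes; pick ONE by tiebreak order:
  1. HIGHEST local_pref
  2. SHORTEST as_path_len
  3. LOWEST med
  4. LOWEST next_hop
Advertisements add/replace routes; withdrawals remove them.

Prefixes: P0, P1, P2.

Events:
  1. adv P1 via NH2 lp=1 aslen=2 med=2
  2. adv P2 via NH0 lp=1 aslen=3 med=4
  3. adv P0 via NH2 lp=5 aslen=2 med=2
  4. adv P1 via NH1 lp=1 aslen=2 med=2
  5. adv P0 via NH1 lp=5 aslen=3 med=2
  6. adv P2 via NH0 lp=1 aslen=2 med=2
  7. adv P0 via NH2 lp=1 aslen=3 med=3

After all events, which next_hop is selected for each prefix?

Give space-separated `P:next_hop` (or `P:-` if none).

Op 1: best P0=- P1=NH2 P2=-
Op 2: best P0=- P1=NH2 P2=NH0
Op 3: best P0=NH2 P1=NH2 P2=NH0
Op 4: best P0=NH2 P1=NH1 P2=NH0
Op 5: best P0=NH2 P1=NH1 P2=NH0
Op 6: best P0=NH2 P1=NH1 P2=NH0
Op 7: best P0=NH1 P1=NH1 P2=NH0

Answer: P0:NH1 P1:NH1 P2:NH0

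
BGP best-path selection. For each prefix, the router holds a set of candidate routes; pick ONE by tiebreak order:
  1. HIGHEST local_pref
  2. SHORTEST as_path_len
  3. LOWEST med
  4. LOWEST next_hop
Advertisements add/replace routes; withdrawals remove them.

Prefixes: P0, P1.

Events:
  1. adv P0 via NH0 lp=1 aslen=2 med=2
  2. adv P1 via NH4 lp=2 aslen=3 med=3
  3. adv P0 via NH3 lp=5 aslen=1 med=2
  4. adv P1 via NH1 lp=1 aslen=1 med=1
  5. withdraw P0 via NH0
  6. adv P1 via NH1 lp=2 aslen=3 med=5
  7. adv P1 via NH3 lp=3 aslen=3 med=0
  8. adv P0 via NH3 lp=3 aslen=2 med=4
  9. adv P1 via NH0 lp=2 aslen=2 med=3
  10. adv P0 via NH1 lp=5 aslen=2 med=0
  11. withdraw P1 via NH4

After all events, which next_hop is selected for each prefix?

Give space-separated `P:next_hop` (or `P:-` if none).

Answer: P0:NH1 P1:NH3

Derivation:
Op 1: best P0=NH0 P1=-
Op 2: best P0=NH0 P1=NH4
Op 3: best P0=NH3 P1=NH4
Op 4: best P0=NH3 P1=NH4
Op 5: best P0=NH3 P1=NH4
Op 6: best P0=NH3 P1=NH4
Op 7: best P0=NH3 P1=NH3
Op 8: best P0=NH3 P1=NH3
Op 9: best P0=NH3 P1=NH3
Op 10: best P0=NH1 P1=NH3
Op 11: best P0=NH1 P1=NH3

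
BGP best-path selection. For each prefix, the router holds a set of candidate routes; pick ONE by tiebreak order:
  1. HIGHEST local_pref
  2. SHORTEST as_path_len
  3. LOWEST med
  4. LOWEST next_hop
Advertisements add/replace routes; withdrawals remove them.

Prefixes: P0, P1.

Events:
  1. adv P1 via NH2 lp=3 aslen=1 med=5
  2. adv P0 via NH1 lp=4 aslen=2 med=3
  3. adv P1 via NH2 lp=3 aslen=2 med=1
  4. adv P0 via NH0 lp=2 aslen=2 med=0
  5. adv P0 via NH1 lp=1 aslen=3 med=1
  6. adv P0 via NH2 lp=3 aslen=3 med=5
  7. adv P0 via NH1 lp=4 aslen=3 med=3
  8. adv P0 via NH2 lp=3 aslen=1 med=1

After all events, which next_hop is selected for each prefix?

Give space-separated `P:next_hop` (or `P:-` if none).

Answer: P0:NH1 P1:NH2

Derivation:
Op 1: best P0=- P1=NH2
Op 2: best P0=NH1 P1=NH2
Op 3: best P0=NH1 P1=NH2
Op 4: best P0=NH1 P1=NH2
Op 5: best P0=NH0 P1=NH2
Op 6: best P0=NH2 P1=NH2
Op 7: best P0=NH1 P1=NH2
Op 8: best P0=NH1 P1=NH2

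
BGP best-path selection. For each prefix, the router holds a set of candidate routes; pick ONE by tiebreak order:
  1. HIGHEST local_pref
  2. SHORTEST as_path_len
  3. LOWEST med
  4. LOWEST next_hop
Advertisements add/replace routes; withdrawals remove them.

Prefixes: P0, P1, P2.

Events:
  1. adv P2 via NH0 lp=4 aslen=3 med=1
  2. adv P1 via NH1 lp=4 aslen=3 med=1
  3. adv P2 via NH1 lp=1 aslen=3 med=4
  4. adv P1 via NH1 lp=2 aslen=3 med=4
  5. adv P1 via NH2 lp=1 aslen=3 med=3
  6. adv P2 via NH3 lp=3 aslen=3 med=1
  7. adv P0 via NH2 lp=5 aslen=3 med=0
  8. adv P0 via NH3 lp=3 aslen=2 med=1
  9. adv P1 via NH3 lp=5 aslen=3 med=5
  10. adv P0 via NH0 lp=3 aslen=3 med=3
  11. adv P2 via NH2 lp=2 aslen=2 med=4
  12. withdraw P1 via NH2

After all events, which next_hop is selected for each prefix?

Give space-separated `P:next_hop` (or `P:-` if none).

Op 1: best P0=- P1=- P2=NH0
Op 2: best P0=- P1=NH1 P2=NH0
Op 3: best P0=- P1=NH1 P2=NH0
Op 4: best P0=- P1=NH1 P2=NH0
Op 5: best P0=- P1=NH1 P2=NH0
Op 6: best P0=- P1=NH1 P2=NH0
Op 7: best P0=NH2 P1=NH1 P2=NH0
Op 8: best P0=NH2 P1=NH1 P2=NH0
Op 9: best P0=NH2 P1=NH3 P2=NH0
Op 10: best P0=NH2 P1=NH3 P2=NH0
Op 11: best P0=NH2 P1=NH3 P2=NH0
Op 12: best P0=NH2 P1=NH3 P2=NH0

Answer: P0:NH2 P1:NH3 P2:NH0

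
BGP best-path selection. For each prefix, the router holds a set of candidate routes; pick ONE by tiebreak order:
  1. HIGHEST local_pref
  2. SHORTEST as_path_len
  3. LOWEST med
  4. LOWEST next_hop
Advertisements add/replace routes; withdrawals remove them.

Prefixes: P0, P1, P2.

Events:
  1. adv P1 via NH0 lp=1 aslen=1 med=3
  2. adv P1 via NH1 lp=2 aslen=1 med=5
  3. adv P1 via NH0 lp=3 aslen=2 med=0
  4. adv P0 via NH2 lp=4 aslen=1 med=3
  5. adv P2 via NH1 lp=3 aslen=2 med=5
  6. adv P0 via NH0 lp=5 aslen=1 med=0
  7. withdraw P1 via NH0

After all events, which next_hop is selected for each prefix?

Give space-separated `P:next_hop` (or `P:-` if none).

Answer: P0:NH0 P1:NH1 P2:NH1

Derivation:
Op 1: best P0=- P1=NH0 P2=-
Op 2: best P0=- P1=NH1 P2=-
Op 3: best P0=- P1=NH0 P2=-
Op 4: best P0=NH2 P1=NH0 P2=-
Op 5: best P0=NH2 P1=NH0 P2=NH1
Op 6: best P0=NH0 P1=NH0 P2=NH1
Op 7: best P0=NH0 P1=NH1 P2=NH1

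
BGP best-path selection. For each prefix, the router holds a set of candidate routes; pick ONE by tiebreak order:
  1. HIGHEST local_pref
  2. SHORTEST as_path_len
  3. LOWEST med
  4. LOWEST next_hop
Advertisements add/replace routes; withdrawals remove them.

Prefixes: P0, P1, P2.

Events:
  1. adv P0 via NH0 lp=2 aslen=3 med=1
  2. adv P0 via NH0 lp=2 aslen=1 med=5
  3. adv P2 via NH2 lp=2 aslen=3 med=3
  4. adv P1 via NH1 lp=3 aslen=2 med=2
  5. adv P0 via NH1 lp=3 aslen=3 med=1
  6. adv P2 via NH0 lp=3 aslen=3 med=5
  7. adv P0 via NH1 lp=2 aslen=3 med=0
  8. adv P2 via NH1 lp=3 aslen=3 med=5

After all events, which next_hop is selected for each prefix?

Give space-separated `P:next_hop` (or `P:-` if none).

Answer: P0:NH0 P1:NH1 P2:NH0

Derivation:
Op 1: best P0=NH0 P1=- P2=-
Op 2: best P0=NH0 P1=- P2=-
Op 3: best P0=NH0 P1=- P2=NH2
Op 4: best P0=NH0 P1=NH1 P2=NH2
Op 5: best P0=NH1 P1=NH1 P2=NH2
Op 6: best P0=NH1 P1=NH1 P2=NH0
Op 7: best P0=NH0 P1=NH1 P2=NH0
Op 8: best P0=NH0 P1=NH1 P2=NH0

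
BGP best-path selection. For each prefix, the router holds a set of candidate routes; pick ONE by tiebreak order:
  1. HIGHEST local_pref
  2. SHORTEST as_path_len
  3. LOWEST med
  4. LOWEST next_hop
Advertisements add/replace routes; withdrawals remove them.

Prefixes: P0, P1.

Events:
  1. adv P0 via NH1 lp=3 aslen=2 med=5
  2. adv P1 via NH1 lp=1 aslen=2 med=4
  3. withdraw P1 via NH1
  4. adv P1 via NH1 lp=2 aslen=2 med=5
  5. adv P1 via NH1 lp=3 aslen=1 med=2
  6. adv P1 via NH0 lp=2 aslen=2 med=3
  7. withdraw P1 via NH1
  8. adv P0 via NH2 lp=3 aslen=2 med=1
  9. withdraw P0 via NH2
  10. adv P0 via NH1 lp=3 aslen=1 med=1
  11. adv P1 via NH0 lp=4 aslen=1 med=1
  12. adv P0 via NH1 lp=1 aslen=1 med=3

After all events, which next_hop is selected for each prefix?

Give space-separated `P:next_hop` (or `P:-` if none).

Op 1: best P0=NH1 P1=-
Op 2: best P0=NH1 P1=NH1
Op 3: best P0=NH1 P1=-
Op 4: best P0=NH1 P1=NH1
Op 5: best P0=NH1 P1=NH1
Op 6: best P0=NH1 P1=NH1
Op 7: best P0=NH1 P1=NH0
Op 8: best P0=NH2 P1=NH0
Op 9: best P0=NH1 P1=NH0
Op 10: best P0=NH1 P1=NH0
Op 11: best P0=NH1 P1=NH0
Op 12: best P0=NH1 P1=NH0

Answer: P0:NH1 P1:NH0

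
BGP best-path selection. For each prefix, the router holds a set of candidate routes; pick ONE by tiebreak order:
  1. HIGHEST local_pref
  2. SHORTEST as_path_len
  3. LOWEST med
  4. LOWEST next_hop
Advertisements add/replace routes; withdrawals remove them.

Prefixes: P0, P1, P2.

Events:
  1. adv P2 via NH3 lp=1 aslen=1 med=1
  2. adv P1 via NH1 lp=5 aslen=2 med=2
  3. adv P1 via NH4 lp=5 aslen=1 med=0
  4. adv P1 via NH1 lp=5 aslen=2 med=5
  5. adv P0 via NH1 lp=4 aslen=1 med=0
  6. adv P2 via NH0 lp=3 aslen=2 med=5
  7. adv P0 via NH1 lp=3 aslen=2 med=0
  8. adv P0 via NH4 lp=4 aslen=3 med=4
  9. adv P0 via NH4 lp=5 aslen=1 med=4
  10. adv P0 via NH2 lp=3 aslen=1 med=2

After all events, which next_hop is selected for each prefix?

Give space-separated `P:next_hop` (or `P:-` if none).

Op 1: best P0=- P1=- P2=NH3
Op 2: best P0=- P1=NH1 P2=NH3
Op 3: best P0=- P1=NH4 P2=NH3
Op 4: best P0=- P1=NH4 P2=NH3
Op 5: best P0=NH1 P1=NH4 P2=NH3
Op 6: best P0=NH1 P1=NH4 P2=NH0
Op 7: best P0=NH1 P1=NH4 P2=NH0
Op 8: best P0=NH4 P1=NH4 P2=NH0
Op 9: best P0=NH4 P1=NH4 P2=NH0
Op 10: best P0=NH4 P1=NH4 P2=NH0

Answer: P0:NH4 P1:NH4 P2:NH0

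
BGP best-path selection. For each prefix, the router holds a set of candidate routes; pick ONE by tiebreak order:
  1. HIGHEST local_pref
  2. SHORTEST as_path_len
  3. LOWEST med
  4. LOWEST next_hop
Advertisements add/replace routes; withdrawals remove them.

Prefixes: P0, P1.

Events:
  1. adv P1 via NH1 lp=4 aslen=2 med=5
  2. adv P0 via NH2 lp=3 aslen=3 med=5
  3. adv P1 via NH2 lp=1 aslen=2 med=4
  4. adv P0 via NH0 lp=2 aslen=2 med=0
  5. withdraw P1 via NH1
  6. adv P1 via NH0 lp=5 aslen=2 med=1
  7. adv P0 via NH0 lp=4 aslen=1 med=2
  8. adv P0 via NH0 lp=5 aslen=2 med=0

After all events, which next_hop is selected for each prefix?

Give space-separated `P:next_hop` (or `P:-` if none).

Answer: P0:NH0 P1:NH0

Derivation:
Op 1: best P0=- P1=NH1
Op 2: best P0=NH2 P1=NH1
Op 3: best P0=NH2 P1=NH1
Op 4: best P0=NH2 P1=NH1
Op 5: best P0=NH2 P1=NH2
Op 6: best P0=NH2 P1=NH0
Op 7: best P0=NH0 P1=NH0
Op 8: best P0=NH0 P1=NH0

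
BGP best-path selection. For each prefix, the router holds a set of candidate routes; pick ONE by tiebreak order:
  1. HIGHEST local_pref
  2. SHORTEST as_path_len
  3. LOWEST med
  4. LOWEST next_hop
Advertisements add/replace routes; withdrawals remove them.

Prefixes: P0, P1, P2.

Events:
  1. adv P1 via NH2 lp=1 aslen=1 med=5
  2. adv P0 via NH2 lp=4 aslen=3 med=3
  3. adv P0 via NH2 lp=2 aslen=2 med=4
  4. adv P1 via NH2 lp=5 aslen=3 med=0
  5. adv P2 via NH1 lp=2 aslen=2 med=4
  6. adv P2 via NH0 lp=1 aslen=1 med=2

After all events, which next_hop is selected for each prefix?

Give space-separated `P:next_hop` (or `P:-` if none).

Answer: P0:NH2 P1:NH2 P2:NH1

Derivation:
Op 1: best P0=- P1=NH2 P2=-
Op 2: best P0=NH2 P1=NH2 P2=-
Op 3: best P0=NH2 P1=NH2 P2=-
Op 4: best P0=NH2 P1=NH2 P2=-
Op 5: best P0=NH2 P1=NH2 P2=NH1
Op 6: best P0=NH2 P1=NH2 P2=NH1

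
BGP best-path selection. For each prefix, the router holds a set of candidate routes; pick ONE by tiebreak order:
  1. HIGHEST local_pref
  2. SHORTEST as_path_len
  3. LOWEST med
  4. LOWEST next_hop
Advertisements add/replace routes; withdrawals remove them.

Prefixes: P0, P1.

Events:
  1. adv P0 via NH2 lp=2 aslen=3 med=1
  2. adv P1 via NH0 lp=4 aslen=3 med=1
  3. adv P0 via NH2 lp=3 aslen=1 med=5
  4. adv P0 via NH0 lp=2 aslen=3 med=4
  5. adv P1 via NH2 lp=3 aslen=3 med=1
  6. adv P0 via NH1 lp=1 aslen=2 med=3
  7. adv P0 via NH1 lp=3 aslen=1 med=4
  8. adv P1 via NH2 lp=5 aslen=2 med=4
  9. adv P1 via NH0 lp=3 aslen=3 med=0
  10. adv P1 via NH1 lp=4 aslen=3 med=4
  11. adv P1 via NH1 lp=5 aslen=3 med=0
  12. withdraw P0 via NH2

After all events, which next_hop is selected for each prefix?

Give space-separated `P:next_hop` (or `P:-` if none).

Answer: P0:NH1 P1:NH2

Derivation:
Op 1: best P0=NH2 P1=-
Op 2: best P0=NH2 P1=NH0
Op 3: best P0=NH2 P1=NH0
Op 4: best P0=NH2 P1=NH0
Op 5: best P0=NH2 P1=NH0
Op 6: best P0=NH2 P1=NH0
Op 7: best P0=NH1 P1=NH0
Op 8: best P0=NH1 P1=NH2
Op 9: best P0=NH1 P1=NH2
Op 10: best P0=NH1 P1=NH2
Op 11: best P0=NH1 P1=NH2
Op 12: best P0=NH1 P1=NH2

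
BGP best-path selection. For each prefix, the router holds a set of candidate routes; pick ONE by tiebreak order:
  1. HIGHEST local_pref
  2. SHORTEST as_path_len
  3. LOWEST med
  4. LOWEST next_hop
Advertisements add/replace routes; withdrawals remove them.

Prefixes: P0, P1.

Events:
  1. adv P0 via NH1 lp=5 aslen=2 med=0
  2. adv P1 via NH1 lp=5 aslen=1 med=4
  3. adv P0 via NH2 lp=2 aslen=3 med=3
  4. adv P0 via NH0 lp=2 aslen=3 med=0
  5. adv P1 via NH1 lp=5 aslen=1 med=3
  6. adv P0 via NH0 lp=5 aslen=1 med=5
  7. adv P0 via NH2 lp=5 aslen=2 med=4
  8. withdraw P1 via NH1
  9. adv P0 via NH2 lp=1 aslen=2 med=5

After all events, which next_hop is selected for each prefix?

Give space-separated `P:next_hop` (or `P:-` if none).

Op 1: best P0=NH1 P1=-
Op 2: best P0=NH1 P1=NH1
Op 3: best P0=NH1 P1=NH1
Op 4: best P0=NH1 P1=NH1
Op 5: best P0=NH1 P1=NH1
Op 6: best P0=NH0 P1=NH1
Op 7: best P0=NH0 P1=NH1
Op 8: best P0=NH0 P1=-
Op 9: best P0=NH0 P1=-

Answer: P0:NH0 P1:-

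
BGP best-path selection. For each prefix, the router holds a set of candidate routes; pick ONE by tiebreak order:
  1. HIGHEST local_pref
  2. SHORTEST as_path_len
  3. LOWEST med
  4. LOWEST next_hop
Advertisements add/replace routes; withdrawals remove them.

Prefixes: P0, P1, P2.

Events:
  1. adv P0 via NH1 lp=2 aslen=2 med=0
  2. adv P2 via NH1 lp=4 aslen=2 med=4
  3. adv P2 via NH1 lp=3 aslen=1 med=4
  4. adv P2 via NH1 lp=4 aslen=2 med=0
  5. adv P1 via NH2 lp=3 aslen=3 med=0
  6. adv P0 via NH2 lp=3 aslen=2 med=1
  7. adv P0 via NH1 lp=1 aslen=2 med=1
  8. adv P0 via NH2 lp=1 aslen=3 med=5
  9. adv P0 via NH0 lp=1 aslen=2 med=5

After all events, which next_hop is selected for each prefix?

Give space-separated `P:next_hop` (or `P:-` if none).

Answer: P0:NH1 P1:NH2 P2:NH1

Derivation:
Op 1: best P0=NH1 P1=- P2=-
Op 2: best P0=NH1 P1=- P2=NH1
Op 3: best P0=NH1 P1=- P2=NH1
Op 4: best P0=NH1 P1=- P2=NH1
Op 5: best P0=NH1 P1=NH2 P2=NH1
Op 6: best P0=NH2 P1=NH2 P2=NH1
Op 7: best P0=NH2 P1=NH2 P2=NH1
Op 8: best P0=NH1 P1=NH2 P2=NH1
Op 9: best P0=NH1 P1=NH2 P2=NH1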